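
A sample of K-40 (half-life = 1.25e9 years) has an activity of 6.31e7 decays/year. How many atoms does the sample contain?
N = A/λ = 1.138e17 atoms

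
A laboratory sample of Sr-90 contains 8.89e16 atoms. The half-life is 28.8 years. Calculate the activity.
A = λN = 2.14e15 decays/year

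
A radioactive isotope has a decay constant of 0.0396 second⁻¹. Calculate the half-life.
t½ = ln(2)/λ = 17.5 seconds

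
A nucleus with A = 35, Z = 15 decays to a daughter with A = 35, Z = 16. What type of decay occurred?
ΔA = 0, ΔZ = +1 ⇒ beta-minus decay (β⁻)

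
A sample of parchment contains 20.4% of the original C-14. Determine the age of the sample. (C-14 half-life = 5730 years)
Age = t½ × log₂(1/ratio) = 13140 years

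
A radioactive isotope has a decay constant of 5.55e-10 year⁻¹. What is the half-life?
t½ = ln(2)/λ = 1.249e9 years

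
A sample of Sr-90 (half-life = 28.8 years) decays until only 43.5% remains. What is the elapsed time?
t = t½ × log₂(N₀/N) = 34.59 years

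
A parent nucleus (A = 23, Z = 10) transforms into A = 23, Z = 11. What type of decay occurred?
ΔA = 0, ΔZ = +1 ⇒ beta-minus decay (β⁻)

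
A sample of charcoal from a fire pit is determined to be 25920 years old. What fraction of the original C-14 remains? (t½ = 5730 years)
N/N₀ = (1/2)^(t/t½) = 0.04348 = 4.35%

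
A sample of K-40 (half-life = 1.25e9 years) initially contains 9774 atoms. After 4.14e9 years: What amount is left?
N = N₀(1/2)^(t/t½) = 984.1 atoms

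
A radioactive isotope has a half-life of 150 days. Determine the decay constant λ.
λ = ln(2)/t½ = 0.004621 day⁻¹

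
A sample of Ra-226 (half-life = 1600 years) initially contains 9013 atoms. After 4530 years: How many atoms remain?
N = N₀(1/2)^(t/t½) = 1266 atoms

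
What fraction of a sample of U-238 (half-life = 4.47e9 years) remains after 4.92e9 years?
N/N₀ = (1/2)^(t/t½) = 0.4663 = 46.6%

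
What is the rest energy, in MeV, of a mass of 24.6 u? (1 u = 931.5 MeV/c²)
E = mc² = 22910 MeV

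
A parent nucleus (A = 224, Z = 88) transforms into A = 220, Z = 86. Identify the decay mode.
ΔA = -4, ΔZ = -2 ⇒ alpha decay (α)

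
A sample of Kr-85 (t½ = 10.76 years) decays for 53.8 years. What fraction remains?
N/N₀ = (1/2)^(t/t½) = 0.03125 = 3.12%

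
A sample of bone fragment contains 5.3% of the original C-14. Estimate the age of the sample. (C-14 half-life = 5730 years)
Age = t½ × log₂(1/ratio) = 24280 years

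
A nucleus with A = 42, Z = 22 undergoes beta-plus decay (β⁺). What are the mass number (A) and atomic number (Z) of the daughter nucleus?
Daughter: A = 42, Z = 21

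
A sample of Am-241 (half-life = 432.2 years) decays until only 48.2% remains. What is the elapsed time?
t = t½ × log₂(N₀/N) = 455.1 years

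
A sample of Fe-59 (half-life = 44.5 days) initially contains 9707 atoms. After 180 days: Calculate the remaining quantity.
N = N₀(1/2)^(t/t½) = 588.1 atoms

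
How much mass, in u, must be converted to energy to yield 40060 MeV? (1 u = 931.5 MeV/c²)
m = E/c² = 43.01 u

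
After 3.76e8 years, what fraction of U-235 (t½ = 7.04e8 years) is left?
N/N₀ = (1/2)^(t/t½) = 0.6906 = 69.1%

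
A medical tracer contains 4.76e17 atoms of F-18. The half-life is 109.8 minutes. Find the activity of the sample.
A = λN = 3.005e15 decays/minute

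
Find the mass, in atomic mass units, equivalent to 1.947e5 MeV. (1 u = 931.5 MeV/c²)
m = E/c² = 209 u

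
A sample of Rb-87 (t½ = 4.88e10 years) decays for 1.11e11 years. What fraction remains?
N/N₀ = (1/2)^(t/t½) = 0.2067 = 20.7%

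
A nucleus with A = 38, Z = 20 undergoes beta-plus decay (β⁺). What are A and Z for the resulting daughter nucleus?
Daughter: A = 38, Z = 19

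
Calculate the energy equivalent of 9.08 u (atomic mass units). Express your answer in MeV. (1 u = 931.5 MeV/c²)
E = mc² = 8458 MeV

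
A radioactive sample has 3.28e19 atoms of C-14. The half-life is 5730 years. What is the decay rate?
A = λN = 3.968e15 decays/year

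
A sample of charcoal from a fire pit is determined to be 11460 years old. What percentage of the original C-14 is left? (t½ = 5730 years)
N/N₀ = (1/2)^(t/t½) = 0.25 = 25%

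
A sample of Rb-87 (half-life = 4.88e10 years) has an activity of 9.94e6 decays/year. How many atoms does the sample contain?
N = A/λ = 6.998e17 atoms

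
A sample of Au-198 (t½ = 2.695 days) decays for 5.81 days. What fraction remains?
N/N₀ = (1/2)^(t/t½) = 0.2244 = 22.4%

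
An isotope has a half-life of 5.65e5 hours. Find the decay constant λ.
λ = ln(2)/t½ = 1.227e-6 hour⁻¹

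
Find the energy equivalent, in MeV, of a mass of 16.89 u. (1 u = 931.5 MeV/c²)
E = mc² = 15730 MeV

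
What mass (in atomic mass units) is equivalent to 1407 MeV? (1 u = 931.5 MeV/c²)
m = E/c² = 1.51 u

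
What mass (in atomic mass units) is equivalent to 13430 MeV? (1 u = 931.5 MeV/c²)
m = E/c² = 14.42 u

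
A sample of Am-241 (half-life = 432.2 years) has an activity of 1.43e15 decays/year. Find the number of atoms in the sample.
N = A/λ = 8.917e17 atoms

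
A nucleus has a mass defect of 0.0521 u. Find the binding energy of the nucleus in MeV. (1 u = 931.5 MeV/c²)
B.E. = Δm × 931.5 = 48.53 MeV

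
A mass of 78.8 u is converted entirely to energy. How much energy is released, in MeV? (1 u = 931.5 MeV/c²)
E = mc² = 73400 MeV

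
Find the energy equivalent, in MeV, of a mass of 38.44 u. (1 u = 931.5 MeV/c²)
E = mc² = 35810 MeV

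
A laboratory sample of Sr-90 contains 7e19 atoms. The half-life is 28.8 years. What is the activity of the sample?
A = λN = 1.685e18 decays/year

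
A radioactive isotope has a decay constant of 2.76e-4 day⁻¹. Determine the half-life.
t½ = ln(2)/λ = 2511 days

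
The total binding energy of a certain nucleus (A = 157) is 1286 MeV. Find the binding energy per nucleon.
B.E./A = 1286/157 = 8.191 MeV/nucleon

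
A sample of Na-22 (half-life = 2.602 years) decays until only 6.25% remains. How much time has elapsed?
t = t½ × log₂(N₀/N) = 10.41 years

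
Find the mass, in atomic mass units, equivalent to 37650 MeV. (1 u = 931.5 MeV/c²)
m = E/c² = 40.42 u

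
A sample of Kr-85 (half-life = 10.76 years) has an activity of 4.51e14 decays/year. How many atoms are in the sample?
N = A/λ = 7.001e15 atoms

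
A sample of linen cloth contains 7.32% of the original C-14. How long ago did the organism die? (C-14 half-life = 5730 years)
Age = t½ × log₂(1/ratio) = 21610 years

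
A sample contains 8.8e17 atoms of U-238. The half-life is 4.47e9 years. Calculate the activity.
A = λN = 1.365e8 decays/year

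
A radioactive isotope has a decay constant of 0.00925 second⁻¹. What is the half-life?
t½ = ln(2)/λ = 74.93 seconds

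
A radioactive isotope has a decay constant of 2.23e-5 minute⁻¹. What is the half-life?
t½ = ln(2)/λ = 31080 minutes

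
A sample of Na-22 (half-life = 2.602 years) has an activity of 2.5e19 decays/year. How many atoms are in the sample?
N = A/λ = 9.385e19 atoms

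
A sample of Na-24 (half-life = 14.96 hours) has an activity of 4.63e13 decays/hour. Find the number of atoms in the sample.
N = A/λ = 9.993e14 atoms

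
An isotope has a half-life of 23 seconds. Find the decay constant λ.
λ = ln(2)/t½ = 0.03014 second⁻¹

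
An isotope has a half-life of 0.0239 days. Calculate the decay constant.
λ = ln(2)/t½ = 29 day⁻¹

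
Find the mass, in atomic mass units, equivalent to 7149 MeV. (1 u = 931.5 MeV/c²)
m = E/c² = 7.675 u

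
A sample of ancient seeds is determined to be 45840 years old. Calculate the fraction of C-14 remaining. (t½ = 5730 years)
N/N₀ = (1/2)^(t/t½) = 0.003906 = 0.391%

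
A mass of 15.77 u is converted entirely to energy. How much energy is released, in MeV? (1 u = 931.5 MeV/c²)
E = mc² = 14690 MeV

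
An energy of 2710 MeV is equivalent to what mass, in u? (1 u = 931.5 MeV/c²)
m = E/c² = 2.909 u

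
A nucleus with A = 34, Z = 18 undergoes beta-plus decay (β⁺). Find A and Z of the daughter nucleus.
Daughter: A = 34, Z = 17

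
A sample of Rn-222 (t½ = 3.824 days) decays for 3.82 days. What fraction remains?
N/N₀ = (1/2)^(t/t½) = 0.5004 = 50%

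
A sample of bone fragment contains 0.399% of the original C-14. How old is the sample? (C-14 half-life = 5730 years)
Age = t½ × log₂(1/ratio) = 45660 years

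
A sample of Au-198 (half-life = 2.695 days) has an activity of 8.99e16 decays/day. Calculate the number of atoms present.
N = A/λ = 3.495e17 atoms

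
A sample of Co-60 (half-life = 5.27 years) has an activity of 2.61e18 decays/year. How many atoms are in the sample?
N = A/λ = 1.984e19 atoms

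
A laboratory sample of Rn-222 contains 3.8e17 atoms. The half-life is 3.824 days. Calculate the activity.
A = λN = 6.888e16 decays/day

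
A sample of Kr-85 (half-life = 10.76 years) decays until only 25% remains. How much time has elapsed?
t = t½ × log₂(N₀/N) = 21.52 years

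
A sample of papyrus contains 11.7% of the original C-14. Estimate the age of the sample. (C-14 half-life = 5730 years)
Age = t½ × log₂(1/ratio) = 17740 years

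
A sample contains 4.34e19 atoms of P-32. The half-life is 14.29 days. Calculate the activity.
A = λN = 2.105e18 decays/day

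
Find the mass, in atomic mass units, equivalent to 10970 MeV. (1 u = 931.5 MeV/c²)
m = E/c² = 11.78 u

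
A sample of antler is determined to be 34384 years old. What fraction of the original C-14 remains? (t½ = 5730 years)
N/N₀ = (1/2)^(t/t½) = 0.01562 = 1.56%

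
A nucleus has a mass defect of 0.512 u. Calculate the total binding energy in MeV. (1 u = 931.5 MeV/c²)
B.E. = Δm × 931.5 = 476.9 MeV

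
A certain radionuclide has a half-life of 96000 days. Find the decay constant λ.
λ = ln(2)/t½ = 7.22e-6 day⁻¹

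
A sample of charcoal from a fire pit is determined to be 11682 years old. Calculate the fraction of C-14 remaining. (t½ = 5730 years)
N/N₀ = (1/2)^(t/t½) = 0.2434 = 24.3%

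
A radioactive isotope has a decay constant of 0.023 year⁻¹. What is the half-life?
t½ = ln(2)/λ = 30.14 years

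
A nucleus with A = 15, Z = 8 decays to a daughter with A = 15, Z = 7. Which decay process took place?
ΔA = 0, ΔZ = -1 ⇒ beta-plus decay (β⁺) or electron capture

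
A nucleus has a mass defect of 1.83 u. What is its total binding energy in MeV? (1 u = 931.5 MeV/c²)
B.E. = Δm × 931.5 = 1705 MeV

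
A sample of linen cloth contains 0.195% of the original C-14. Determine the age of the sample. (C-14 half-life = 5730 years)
Age = t½ × log₂(1/ratio) = 51580 years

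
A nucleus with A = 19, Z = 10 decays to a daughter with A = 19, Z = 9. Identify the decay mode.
ΔA = 0, ΔZ = -1 ⇒ beta-plus decay (β⁺) or electron capture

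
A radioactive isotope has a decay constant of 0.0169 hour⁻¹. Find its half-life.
t½ = ln(2)/λ = 41.01 hours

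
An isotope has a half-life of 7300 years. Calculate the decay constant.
λ = ln(2)/t½ = 9.495e-5 year⁻¹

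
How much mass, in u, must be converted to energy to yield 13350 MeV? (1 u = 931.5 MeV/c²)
m = E/c² = 14.33 u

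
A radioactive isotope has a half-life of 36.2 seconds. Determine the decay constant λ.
λ = ln(2)/t½ = 0.01915 second⁻¹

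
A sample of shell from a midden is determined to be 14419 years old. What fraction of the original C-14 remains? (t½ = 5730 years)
N/N₀ = (1/2)^(t/t½) = 0.1748 = 17.5%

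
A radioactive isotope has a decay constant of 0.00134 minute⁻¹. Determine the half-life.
t½ = ln(2)/λ = 517.3 minutes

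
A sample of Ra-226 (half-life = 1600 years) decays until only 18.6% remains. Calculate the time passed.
t = t½ × log₂(N₀/N) = 3883 years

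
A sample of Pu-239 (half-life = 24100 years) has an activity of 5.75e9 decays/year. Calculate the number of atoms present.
N = A/λ = 1.999e14 atoms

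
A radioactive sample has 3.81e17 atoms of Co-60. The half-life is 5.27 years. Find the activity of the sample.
A = λN = 5.011e16 decays/year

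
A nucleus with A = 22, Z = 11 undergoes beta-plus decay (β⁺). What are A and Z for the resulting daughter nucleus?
Daughter: A = 22, Z = 10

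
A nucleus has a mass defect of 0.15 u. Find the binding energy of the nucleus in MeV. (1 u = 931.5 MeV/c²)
B.E. = Δm × 931.5 = 139.7 MeV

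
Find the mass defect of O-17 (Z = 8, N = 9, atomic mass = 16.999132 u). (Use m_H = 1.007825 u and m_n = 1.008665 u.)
Δm = Z·m_H + N·m_n − M = 0.1415 u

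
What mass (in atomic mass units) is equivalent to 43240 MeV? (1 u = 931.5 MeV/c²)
m = E/c² = 46.42 u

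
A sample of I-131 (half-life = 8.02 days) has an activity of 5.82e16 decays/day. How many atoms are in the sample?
N = A/λ = 6.734e17 atoms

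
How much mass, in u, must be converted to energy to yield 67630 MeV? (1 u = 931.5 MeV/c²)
m = E/c² = 72.6 u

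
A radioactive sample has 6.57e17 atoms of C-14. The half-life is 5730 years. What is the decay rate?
A = λN = 7.948e13 decays/year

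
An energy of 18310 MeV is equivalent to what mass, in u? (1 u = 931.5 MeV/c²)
m = E/c² = 19.66 u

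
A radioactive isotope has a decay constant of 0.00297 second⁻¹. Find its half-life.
t½ = ln(2)/λ = 233.4 seconds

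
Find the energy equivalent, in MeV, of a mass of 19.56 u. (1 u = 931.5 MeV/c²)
E = mc² = 18220 MeV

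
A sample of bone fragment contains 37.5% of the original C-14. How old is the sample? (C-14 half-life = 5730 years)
Age = t½ × log₂(1/ratio) = 8108 years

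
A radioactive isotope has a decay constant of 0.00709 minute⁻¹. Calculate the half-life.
t½ = ln(2)/λ = 97.76 minutes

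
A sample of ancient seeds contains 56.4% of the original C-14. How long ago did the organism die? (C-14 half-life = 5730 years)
Age = t½ × log₂(1/ratio) = 4734 years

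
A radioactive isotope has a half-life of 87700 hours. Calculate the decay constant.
λ = ln(2)/t½ = 7.904e-6 hour⁻¹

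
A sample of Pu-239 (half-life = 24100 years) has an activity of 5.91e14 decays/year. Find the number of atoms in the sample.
N = A/λ = 2.055e19 atoms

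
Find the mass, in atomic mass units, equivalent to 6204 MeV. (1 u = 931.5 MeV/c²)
m = E/c² = 6.66 u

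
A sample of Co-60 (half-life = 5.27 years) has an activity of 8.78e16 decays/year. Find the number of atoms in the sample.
N = A/λ = 6.675e17 atoms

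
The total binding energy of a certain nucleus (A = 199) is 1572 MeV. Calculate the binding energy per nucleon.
B.E./A = 1572/199 = 7.899 MeV/nucleon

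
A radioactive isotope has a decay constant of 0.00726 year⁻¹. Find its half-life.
t½ = ln(2)/λ = 95.47 years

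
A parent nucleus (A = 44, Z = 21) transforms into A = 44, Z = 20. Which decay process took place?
ΔA = 0, ΔZ = -1 ⇒ beta-plus decay (β⁺) or electron capture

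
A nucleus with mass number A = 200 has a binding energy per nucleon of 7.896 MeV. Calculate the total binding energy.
B.E. = 7.896 × 200 = 1579 MeV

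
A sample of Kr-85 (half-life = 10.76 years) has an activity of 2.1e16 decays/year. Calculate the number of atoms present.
N = A/λ = 3.26e17 atoms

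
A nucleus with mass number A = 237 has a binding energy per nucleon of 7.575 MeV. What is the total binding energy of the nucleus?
B.E. = 7.575 × 237 = 1795 MeV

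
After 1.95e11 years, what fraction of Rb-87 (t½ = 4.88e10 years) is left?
N/N₀ = (1/2)^(t/t½) = 0.06268 = 6.27%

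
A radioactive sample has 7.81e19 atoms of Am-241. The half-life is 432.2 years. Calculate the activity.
A = λN = 1.253e17 decays/year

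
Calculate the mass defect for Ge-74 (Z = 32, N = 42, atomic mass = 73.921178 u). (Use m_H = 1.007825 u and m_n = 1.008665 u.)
Δm = Z·m_H + N·m_n − M = 0.6932 u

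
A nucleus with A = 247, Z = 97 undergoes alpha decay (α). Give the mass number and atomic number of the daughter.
Daughter: A = 243, Z = 95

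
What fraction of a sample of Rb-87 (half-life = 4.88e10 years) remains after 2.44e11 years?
N/N₀ = (1/2)^(t/t½) = 0.03125 = 3.12%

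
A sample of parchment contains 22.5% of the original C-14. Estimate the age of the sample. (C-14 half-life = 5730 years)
Age = t½ × log₂(1/ratio) = 12330 years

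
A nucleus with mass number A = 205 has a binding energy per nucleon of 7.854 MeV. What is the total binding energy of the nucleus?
B.E. = 7.854 × 205 = 1610 MeV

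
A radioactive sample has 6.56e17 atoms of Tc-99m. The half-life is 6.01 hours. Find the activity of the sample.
A = λN = 7.566e16 decays/hour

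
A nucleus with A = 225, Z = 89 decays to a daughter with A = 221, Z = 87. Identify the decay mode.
ΔA = -4, ΔZ = -2 ⇒ alpha decay (α)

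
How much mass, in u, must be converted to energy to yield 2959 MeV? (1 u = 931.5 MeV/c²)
m = E/c² = 3.177 u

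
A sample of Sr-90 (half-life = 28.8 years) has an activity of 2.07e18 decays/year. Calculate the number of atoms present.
N = A/λ = 8.601e19 atoms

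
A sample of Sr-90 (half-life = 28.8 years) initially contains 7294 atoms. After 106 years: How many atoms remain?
N = N₀(1/2)^(t/t½) = 568.9 atoms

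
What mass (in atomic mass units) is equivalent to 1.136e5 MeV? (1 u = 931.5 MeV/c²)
m = E/c² = 122 u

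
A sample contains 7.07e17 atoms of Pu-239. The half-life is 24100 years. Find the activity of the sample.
A = λN = 2.033e13 decays/year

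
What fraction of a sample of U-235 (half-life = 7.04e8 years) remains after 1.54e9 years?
N/N₀ = (1/2)^(t/t½) = 0.2195 = 22%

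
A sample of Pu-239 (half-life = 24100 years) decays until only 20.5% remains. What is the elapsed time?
t = t½ × log₂(N₀/N) = 55100 years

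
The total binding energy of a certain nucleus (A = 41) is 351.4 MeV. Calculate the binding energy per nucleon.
B.E./A = 351.4/41 = 8.571 MeV/nucleon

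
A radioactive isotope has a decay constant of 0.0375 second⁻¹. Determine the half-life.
t½ = ln(2)/λ = 18.48 seconds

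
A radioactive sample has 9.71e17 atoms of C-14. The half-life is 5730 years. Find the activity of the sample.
A = λN = 1.175e14 decays/year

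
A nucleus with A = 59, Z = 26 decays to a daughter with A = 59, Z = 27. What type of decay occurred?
ΔA = 0, ΔZ = +1 ⇒ beta-minus decay (β⁻)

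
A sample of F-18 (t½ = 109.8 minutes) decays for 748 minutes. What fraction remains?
N/N₀ = (1/2)^(t/t½) = 0.008897 = 0.89%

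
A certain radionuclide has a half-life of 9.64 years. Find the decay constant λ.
λ = ln(2)/t½ = 0.0719 year⁻¹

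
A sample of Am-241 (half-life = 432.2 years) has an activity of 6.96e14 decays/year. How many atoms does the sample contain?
N = A/λ = 4.34e17 atoms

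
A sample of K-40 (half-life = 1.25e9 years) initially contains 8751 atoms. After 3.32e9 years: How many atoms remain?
N = N₀(1/2)^(t/t½) = 1388 atoms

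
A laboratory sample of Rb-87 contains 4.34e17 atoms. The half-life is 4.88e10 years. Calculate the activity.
A = λN = 6.164e6 decays/year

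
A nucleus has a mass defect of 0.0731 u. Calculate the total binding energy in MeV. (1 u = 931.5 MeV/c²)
B.E. = Δm × 931.5 = 68.09 MeV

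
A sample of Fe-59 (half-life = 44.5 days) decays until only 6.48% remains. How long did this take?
t = t½ × log₂(N₀/N) = 175.7 days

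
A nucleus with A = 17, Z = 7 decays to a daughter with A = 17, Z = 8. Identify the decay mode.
ΔA = 0, ΔZ = +1 ⇒ beta-minus decay (β⁻)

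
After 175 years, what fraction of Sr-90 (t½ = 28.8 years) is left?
N/N₀ = (1/2)^(t/t½) = 0.01482 = 1.48%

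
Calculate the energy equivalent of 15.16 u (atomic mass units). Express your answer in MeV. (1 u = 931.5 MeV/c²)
E = mc² = 14120 MeV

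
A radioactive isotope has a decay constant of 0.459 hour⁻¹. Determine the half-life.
t½ = ln(2)/λ = 1.51 hours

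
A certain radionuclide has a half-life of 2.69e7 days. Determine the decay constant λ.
λ = ln(2)/t½ = 2.577e-8 day⁻¹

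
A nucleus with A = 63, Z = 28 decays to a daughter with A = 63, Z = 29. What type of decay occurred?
ΔA = 0, ΔZ = +1 ⇒ beta-minus decay (β⁻)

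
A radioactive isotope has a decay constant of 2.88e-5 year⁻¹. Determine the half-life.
t½ = ln(2)/λ = 24070 years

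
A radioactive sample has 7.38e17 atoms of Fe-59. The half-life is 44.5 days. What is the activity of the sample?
A = λN = 1.15e16 decays/day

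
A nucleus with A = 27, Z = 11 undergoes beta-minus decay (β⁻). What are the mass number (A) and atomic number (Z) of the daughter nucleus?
Daughter: A = 27, Z = 12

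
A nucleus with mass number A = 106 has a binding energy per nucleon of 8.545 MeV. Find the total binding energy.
B.E. = 8.545 × 106 = 905.8 MeV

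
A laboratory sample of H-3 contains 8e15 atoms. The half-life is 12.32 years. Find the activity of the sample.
A = λN = 4.501e14 decays/year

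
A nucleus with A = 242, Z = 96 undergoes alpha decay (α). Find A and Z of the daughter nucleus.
Daughter: A = 238, Z = 94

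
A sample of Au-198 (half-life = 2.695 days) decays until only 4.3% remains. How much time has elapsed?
t = t½ × log₂(N₀/N) = 12.23 days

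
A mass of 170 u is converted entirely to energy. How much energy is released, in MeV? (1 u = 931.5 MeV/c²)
E = mc² = 1.584e5 MeV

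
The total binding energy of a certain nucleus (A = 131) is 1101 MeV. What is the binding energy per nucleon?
B.E./A = 1101/131 = 8.405 MeV/nucleon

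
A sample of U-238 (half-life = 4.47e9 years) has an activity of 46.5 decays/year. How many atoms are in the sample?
N = A/λ = 2.999e11 atoms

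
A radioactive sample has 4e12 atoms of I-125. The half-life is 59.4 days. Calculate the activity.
A = λN = 4.668e10 decays/day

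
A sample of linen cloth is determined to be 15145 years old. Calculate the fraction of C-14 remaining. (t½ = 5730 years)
N/N₀ = (1/2)^(t/t½) = 0.1601 = 16%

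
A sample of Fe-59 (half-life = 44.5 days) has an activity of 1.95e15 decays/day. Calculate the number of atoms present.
N = A/λ = 1.252e17 atoms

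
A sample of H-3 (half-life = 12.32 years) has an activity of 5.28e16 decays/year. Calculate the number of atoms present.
N = A/λ = 9.385e17 atoms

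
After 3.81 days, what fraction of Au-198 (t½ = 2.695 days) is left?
N/N₀ = (1/2)^(t/t½) = 0.3753 = 37.5%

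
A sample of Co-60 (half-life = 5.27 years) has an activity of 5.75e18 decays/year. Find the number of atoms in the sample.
N = A/λ = 4.372e19 atoms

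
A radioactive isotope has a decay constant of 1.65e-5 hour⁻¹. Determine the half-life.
t½ = ln(2)/λ = 42010 hours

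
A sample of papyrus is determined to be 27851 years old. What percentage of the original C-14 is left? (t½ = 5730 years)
N/N₀ = (1/2)^(t/t½) = 0.03442 = 3.44%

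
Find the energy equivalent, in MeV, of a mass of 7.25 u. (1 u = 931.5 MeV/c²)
E = mc² = 6753 MeV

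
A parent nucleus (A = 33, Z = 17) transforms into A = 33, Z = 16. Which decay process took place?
ΔA = 0, ΔZ = -1 ⇒ beta-plus decay (β⁺) or electron capture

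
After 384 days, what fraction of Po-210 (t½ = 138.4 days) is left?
N/N₀ = (1/2)^(t/t½) = 0.1461 = 14.6%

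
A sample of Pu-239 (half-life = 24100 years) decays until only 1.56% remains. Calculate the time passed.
t = t½ × log₂(N₀/N) = 1.447e5 years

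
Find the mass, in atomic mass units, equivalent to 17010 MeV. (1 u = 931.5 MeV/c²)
m = E/c² = 18.26 u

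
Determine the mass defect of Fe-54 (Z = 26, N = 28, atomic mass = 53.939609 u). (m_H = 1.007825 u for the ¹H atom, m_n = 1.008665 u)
Δm = Z·m_H + N·m_n − M = 0.5065 u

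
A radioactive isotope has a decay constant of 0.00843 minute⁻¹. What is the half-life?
t½ = ln(2)/λ = 82.22 minutes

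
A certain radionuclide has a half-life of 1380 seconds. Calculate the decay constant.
λ = ln(2)/t½ = 5.023e-4 second⁻¹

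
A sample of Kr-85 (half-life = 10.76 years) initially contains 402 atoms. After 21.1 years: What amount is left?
N = N₀(1/2)^(t/t½) = 103.3 atoms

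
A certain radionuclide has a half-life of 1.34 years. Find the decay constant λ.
λ = ln(2)/t½ = 0.5173 year⁻¹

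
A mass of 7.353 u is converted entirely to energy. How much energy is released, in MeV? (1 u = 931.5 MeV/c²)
E = mc² = 6849 MeV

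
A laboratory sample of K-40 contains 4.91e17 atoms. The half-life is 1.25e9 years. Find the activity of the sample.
A = λN = 2.723e8 decays/year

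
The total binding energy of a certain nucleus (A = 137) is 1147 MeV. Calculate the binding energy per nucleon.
B.E./A = 1147/137 = 8.372 MeV/nucleon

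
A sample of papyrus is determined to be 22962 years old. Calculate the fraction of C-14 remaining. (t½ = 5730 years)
N/N₀ = (1/2)^(t/t½) = 0.06218 = 6.22%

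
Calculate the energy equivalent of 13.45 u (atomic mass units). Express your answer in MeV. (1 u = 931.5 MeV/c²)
E = mc² = 12530 MeV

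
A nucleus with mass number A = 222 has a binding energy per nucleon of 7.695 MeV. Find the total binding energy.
B.E. = 7.695 × 222 = 1708 MeV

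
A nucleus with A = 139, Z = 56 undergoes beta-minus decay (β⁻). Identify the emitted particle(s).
β⁻: electron (e⁻) + antineutrino (ν̄ₑ)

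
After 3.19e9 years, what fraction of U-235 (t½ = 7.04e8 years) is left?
N/N₀ = (1/2)^(t/t½) = 0.04325 = 4.32%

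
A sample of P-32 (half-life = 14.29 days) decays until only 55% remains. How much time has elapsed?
t = t½ × log₂(N₀/N) = 12.33 days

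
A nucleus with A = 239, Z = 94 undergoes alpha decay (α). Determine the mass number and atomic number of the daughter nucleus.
Daughter: A = 235, Z = 92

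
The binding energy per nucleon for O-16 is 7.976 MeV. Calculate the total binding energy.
B.E. = 7.976 × 16 = 127.6 MeV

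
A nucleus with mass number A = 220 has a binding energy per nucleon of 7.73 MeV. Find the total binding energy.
B.E. = 7.73 × 220 = 1701 MeV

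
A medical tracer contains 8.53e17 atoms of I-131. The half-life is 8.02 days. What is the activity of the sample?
A = λN = 7.372e16 decays/day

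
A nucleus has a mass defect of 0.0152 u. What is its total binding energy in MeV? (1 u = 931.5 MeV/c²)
B.E. = Δm × 931.5 = 14.16 MeV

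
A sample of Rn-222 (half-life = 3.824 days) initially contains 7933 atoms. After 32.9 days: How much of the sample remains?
N = N₀(1/2)^(t/t½) = 20.39 atoms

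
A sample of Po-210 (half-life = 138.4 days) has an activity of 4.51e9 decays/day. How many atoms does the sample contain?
N = A/λ = 9.005e11 atoms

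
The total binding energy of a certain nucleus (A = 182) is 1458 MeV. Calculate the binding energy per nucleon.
B.E./A = 1458/182 = 8.011 MeV/nucleon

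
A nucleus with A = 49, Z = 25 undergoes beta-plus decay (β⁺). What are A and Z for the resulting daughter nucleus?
Daughter: A = 49, Z = 24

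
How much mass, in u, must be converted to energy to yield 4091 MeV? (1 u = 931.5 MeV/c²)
m = E/c² = 4.392 u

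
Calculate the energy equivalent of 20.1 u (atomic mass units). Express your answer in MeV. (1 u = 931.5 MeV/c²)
E = mc² = 18720 MeV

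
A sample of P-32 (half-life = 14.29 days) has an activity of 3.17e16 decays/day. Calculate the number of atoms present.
N = A/λ = 6.535e17 atoms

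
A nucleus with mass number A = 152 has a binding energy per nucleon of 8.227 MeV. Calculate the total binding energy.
B.E. = 8.227 × 152 = 1251 MeV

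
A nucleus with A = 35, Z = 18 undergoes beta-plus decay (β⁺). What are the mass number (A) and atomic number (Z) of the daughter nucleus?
Daughter: A = 35, Z = 17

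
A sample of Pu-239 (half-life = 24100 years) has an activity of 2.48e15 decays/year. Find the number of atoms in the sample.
N = A/λ = 8.623e19 atoms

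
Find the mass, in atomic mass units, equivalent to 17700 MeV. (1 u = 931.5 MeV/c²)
m = E/c² = 19 u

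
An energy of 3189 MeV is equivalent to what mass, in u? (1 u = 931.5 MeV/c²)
m = E/c² = 3.424 u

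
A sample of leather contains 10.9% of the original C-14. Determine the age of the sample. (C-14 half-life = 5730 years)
Age = t½ × log₂(1/ratio) = 18320 years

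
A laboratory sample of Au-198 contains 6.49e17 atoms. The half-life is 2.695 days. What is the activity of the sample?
A = λN = 1.669e17 decays/day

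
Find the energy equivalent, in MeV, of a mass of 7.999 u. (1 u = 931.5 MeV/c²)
E = mc² = 7451 MeV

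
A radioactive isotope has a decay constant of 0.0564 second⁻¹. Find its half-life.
t½ = ln(2)/λ = 12.29 seconds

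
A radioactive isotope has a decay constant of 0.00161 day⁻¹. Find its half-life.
t½ = ln(2)/λ = 430.5 days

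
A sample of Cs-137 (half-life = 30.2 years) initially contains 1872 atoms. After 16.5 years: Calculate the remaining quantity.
N = N₀(1/2)^(t/t½) = 1282 atoms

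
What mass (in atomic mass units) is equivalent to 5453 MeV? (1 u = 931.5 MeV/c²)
m = E/c² = 5.854 u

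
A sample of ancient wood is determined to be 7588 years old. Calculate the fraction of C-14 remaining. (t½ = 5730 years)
N/N₀ = (1/2)^(t/t½) = 0.3994 = 39.9%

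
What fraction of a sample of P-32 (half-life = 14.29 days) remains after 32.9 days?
N/N₀ = (1/2)^(t/t½) = 0.2027 = 20.3%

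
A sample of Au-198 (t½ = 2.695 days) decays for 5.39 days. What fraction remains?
N/N₀ = (1/2)^(t/t½) = 0.25 = 25%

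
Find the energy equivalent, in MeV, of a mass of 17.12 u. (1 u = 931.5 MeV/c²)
E = mc² = 15950 MeV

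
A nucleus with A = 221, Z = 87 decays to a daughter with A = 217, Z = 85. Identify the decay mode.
ΔA = -4, ΔZ = -2 ⇒ alpha decay (α)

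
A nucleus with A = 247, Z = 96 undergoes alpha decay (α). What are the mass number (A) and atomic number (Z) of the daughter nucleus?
Daughter: A = 243, Z = 94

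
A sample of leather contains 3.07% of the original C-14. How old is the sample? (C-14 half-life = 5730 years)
Age = t½ × log₂(1/ratio) = 28800 years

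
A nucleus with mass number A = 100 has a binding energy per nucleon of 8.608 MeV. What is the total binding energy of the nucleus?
B.E. = 8.608 × 100 = 860.8 MeV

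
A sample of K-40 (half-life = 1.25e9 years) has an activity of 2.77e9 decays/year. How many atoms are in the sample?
N = A/λ = 4.995e18 atoms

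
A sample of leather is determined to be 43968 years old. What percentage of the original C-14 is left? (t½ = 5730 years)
N/N₀ = (1/2)^(t/t½) = 0.004899 = 0.49%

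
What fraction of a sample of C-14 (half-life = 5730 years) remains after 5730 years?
N/N₀ = (1/2)^(t/t½) = 0.5 = 50%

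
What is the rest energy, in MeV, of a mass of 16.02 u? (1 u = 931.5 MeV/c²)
E = mc² = 14920 MeV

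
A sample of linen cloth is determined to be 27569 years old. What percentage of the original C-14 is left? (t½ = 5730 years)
N/N₀ = (1/2)^(t/t½) = 0.03562 = 3.56%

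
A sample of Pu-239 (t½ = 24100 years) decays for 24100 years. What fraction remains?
N/N₀ = (1/2)^(t/t½) = 0.5 = 50%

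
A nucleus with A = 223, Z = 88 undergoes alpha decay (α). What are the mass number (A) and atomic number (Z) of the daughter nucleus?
Daughter: A = 219, Z = 86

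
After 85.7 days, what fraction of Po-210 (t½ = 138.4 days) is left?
N/N₀ = (1/2)^(t/t½) = 0.651 = 65.1%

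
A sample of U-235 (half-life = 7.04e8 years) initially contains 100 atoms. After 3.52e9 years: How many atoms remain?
N = N₀(1/2)^(t/t½) = 3.125 atoms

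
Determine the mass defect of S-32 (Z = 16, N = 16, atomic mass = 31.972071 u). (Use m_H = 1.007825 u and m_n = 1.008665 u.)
Δm = Z·m_H + N·m_n − M = 0.2918 u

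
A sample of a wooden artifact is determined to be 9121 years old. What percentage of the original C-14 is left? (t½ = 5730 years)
N/N₀ = (1/2)^(t/t½) = 0.3318 = 33.2%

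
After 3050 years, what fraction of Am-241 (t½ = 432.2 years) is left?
N/N₀ = (1/2)^(t/t½) = 0.00751 = 0.751%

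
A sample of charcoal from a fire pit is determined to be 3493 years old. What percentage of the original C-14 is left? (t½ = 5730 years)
N/N₀ = (1/2)^(t/t½) = 0.6554 = 65.5%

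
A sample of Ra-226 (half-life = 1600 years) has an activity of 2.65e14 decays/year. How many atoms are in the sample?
N = A/λ = 6.117e17 atoms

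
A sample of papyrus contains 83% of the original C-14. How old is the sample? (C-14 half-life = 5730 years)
Age = t½ × log₂(1/ratio) = 1540 years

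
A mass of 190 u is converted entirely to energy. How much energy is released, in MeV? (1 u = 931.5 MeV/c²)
E = mc² = 1.77e5 MeV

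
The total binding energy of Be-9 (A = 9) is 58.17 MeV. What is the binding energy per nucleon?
B.E./A = 58.17/9 = 6.463 MeV/nucleon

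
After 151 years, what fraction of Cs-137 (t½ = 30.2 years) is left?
N/N₀ = (1/2)^(t/t½) = 0.03125 = 3.12%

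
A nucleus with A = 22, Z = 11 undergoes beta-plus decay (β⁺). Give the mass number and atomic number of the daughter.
Daughter: A = 22, Z = 10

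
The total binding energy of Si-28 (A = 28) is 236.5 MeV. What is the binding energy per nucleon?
B.E./A = 236.5/28 = 8.446 MeV/nucleon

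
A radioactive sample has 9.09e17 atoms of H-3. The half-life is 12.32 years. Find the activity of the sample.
A = λN = 5.114e16 decays/year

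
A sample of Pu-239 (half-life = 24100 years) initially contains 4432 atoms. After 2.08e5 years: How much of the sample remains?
N = N₀(1/2)^(t/t½) = 11.18 atoms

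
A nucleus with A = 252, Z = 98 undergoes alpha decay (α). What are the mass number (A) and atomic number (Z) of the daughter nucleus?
Daughter: A = 248, Z = 96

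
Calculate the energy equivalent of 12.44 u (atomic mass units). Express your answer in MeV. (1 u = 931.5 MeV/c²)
E = mc² = 11590 MeV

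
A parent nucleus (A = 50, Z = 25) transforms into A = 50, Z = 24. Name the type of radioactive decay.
ΔA = 0, ΔZ = -1 ⇒ beta-plus decay (β⁺) or electron capture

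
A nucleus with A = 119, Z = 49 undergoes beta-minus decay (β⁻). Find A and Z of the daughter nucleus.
Daughter: A = 119, Z = 50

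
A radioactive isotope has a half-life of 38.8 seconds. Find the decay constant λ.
λ = ln(2)/t½ = 0.01786 second⁻¹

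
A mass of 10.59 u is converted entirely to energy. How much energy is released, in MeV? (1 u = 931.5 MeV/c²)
E = mc² = 9865 MeV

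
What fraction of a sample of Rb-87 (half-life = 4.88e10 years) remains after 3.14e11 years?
N/N₀ = (1/2)^(t/t½) = 0.01156 = 1.16%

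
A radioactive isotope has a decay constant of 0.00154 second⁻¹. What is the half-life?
t½ = ln(2)/λ = 450.1 seconds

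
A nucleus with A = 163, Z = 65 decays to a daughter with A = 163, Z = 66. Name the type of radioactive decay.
ΔA = 0, ΔZ = +1 ⇒ beta-minus decay (β⁻)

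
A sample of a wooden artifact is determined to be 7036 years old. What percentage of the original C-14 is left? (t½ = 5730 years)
N/N₀ = (1/2)^(t/t½) = 0.4269 = 42.7%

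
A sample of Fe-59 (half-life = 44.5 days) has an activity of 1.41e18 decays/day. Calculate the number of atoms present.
N = A/λ = 9.052e19 atoms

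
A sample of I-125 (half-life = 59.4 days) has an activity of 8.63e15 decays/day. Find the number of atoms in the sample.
N = A/λ = 7.396e17 atoms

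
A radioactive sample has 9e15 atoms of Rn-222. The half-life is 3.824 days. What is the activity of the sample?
A = λN = 1.631e15 decays/day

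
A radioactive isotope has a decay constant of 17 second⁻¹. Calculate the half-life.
t½ = ln(2)/λ = 0.04077 seconds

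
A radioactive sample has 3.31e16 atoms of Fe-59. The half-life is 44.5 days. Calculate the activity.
A = λN = 5.156e14 decays/day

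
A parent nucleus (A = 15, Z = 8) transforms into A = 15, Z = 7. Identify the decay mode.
ΔA = 0, ΔZ = -1 ⇒ beta-plus decay (β⁺) or electron capture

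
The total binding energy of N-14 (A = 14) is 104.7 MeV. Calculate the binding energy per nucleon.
B.E./A = 104.7/14 = 7.479 MeV/nucleon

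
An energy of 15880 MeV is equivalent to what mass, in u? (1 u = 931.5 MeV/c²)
m = E/c² = 17.05 u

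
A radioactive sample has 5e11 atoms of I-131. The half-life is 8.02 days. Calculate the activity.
A = λN = 4.321e10 decays/day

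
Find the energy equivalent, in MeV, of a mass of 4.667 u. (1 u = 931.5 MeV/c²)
E = mc² = 4347 MeV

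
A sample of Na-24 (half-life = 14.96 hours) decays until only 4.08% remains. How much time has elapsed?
t = t½ × log₂(N₀/N) = 69.04 hours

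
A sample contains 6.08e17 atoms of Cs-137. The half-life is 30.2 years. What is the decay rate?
A = λN = 1.395e16 decays/year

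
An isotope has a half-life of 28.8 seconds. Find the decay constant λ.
λ = ln(2)/t½ = 0.02407 second⁻¹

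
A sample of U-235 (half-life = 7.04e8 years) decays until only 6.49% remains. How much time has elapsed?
t = t½ × log₂(N₀/N) = 2.778e9 years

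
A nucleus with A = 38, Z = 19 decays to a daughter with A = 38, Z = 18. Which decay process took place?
ΔA = 0, ΔZ = -1 ⇒ beta-plus decay (β⁺) or electron capture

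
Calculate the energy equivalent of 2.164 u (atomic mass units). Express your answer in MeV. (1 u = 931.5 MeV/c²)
E = mc² = 2016 MeV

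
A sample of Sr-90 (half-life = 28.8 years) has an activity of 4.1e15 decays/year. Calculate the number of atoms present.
N = A/λ = 1.704e17 atoms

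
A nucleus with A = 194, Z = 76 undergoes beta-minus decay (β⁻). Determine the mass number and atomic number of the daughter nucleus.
Daughter: A = 194, Z = 77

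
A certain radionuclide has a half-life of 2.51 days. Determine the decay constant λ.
λ = ln(2)/t½ = 0.2762 day⁻¹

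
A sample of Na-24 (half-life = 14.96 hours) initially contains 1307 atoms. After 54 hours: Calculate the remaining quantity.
N = N₀(1/2)^(t/t½) = 107.1 atoms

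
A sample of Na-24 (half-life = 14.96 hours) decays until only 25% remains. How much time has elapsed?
t = t½ × log₂(N₀/N) = 29.92 hours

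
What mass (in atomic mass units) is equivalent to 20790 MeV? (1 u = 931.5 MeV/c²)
m = E/c² = 22.32 u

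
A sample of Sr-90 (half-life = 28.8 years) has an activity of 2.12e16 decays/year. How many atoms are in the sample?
N = A/λ = 8.809e17 atoms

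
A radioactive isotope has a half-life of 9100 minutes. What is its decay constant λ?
λ = ln(2)/t½ = 7.617e-5 minute⁻¹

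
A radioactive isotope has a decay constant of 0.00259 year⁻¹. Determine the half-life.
t½ = ln(2)/λ = 267.6 years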